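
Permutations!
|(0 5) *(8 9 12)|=6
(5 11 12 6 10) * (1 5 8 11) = (1 5)(6 10 8 11 12) = [0, 5, 2, 3, 4, 1, 10, 7, 11, 9, 8, 12, 6]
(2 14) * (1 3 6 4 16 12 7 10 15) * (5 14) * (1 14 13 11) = (1 3 6 4 16 12 7 10 15 14 2 5 13 11) = [0, 3, 5, 6, 16, 13, 4, 10, 8, 9, 15, 1, 7, 11, 2, 14, 12]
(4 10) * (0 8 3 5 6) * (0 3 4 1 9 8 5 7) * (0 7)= (0 5 6 3)(1 9 8 4 10)= [5, 9, 2, 0, 10, 6, 3, 7, 4, 8, 1]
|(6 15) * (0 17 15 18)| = |(0 17 15 6 18)| = 5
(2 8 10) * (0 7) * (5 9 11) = (0 7)(2 8 10)(5 9 11) = [7, 1, 8, 3, 4, 9, 6, 0, 10, 11, 2, 5]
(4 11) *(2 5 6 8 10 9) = (2 5 6 8 10 9)(4 11) = [0, 1, 5, 3, 11, 6, 8, 7, 10, 2, 9, 4]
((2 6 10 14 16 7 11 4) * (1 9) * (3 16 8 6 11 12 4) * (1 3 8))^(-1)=(1 14 10 6 8 11 2 4 12 7 16 3 9)=[0, 14, 4, 9, 12, 5, 8, 16, 11, 1, 6, 2, 7, 13, 10, 15, 3]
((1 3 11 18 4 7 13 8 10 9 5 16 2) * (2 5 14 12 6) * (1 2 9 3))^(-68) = (3 7)(4 10)(8 18)(11 13) = [0, 1, 2, 7, 10, 5, 6, 3, 18, 9, 4, 13, 12, 11, 14, 15, 16, 17, 8]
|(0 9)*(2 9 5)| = 4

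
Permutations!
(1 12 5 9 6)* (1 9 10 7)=(1 12 5 10 7)(6 9)=[0, 12, 2, 3, 4, 10, 9, 1, 8, 6, 7, 11, 5]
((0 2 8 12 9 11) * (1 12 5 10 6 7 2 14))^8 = (0 1 9)(2 5 6)(7 8 10)(11 14 12) = [1, 9, 5, 3, 4, 6, 2, 8, 10, 0, 7, 14, 11, 13, 12]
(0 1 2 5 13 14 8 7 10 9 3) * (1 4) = (0 4 1 2 5 13 14 8 7 10 9 3) = [4, 2, 5, 0, 1, 13, 6, 10, 7, 3, 9, 11, 12, 14, 8]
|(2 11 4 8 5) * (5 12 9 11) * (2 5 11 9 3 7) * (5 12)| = |(2 11 4 8 5 12 3 7)| = 8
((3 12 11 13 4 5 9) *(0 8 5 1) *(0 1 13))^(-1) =(0 11 12 3 9 5 8)(4 13) =[11, 1, 2, 9, 13, 8, 6, 7, 0, 5, 10, 12, 3, 4]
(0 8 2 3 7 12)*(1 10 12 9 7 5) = (0 8 2 3 5 1 10 12)(7 9) = [8, 10, 3, 5, 4, 1, 6, 9, 2, 7, 12, 11, 0]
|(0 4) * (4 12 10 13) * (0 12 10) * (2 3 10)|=7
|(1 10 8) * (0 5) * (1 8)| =2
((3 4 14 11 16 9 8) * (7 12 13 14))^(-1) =(3 8 9 16 11 14 13 12 7 4) =[0, 1, 2, 8, 3, 5, 6, 4, 9, 16, 10, 14, 7, 12, 13, 15, 11]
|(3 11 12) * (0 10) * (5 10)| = 3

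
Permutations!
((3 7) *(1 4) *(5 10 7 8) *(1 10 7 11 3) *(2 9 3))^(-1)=(1 7 5 8 3 9 2 11 10 4)=[0, 7, 11, 9, 1, 8, 6, 5, 3, 2, 4, 10]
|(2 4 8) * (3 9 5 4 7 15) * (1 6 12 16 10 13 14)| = 56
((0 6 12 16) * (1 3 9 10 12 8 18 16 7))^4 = [16, 12, 2, 7, 4, 5, 0, 10, 6, 1, 3, 11, 9, 13, 14, 15, 18, 17, 8] = (0 16 18 8 6)(1 12 9)(3 7 10)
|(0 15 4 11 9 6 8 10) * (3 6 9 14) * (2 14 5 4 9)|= |(0 15 9 2 14 3 6 8 10)(4 11 5)|= 9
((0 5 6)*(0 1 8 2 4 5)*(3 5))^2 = (1 2 3 6 8 4 5) = [0, 2, 3, 6, 5, 1, 8, 7, 4]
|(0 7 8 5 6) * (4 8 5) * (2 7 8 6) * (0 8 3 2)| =15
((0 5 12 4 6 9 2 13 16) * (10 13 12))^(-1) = (0 16 13 10 5)(2 9 6 4 12) = [16, 1, 9, 3, 12, 0, 4, 7, 8, 6, 5, 11, 2, 10, 14, 15, 13]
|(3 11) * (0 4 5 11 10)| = |(0 4 5 11 3 10)| = 6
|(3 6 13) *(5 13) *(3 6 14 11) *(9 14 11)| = 6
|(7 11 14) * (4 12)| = |(4 12)(7 11 14)| = 6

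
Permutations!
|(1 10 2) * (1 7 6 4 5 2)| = |(1 10)(2 7 6 4 5)| = 10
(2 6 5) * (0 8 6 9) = [8, 1, 9, 3, 4, 2, 5, 7, 6, 0] = (0 8 6 5 2 9)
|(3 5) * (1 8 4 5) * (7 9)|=|(1 8 4 5 3)(7 9)|=10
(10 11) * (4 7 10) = (4 7 10 11) = [0, 1, 2, 3, 7, 5, 6, 10, 8, 9, 11, 4]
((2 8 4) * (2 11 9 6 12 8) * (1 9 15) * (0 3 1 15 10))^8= (15)(0 11 8 6 1)(3 10 4 12 9)= [11, 0, 2, 10, 12, 5, 1, 7, 6, 3, 4, 8, 9, 13, 14, 15]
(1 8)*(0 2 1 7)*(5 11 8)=(0 2 1 5 11 8 7)=[2, 5, 1, 3, 4, 11, 6, 0, 7, 9, 10, 8]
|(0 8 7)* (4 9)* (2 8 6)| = |(0 6 2 8 7)(4 9)| = 10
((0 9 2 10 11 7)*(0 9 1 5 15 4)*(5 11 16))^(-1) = [4, 0, 9, 3, 15, 16, 6, 11, 8, 7, 2, 1, 12, 13, 14, 5, 10] = (0 4 15 5 16 10 2 9 7 11 1)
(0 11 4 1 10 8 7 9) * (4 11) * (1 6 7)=(11)(0 4 6 7 9)(1 10 8)=[4, 10, 2, 3, 6, 5, 7, 9, 1, 0, 8, 11]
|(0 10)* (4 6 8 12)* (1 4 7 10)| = |(0 1 4 6 8 12 7 10)| = 8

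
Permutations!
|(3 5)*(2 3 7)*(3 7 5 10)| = |(2 7)(3 10)| = 2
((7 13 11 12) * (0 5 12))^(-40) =(0 12 13)(5 7 11) =[12, 1, 2, 3, 4, 7, 6, 11, 8, 9, 10, 5, 13, 0]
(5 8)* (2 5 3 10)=(2 5 8 3 10)=[0, 1, 5, 10, 4, 8, 6, 7, 3, 9, 2]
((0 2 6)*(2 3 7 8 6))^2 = (0 7 6 3 8) = [7, 1, 2, 8, 4, 5, 3, 6, 0]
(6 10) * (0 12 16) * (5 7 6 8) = (0 12 16)(5 7 6 10 8) = [12, 1, 2, 3, 4, 7, 10, 6, 5, 9, 8, 11, 16, 13, 14, 15, 0]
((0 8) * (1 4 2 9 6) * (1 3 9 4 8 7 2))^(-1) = (0 8 1 4 2 7)(3 6 9) = [8, 4, 7, 6, 2, 5, 9, 0, 1, 3]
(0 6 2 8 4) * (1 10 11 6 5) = (0 5 1 10 11 6 2 8 4) = [5, 10, 8, 3, 0, 1, 2, 7, 4, 9, 11, 6]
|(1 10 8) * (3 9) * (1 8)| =2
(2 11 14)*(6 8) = (2 11 14)(6 8) = [0, 1, 11, 3, 4, 5, 8, 7, 6, 9, 10, 14, 12, 13, 2]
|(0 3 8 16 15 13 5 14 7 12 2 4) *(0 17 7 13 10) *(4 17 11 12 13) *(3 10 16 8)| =18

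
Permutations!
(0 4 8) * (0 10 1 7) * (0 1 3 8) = [4, 7, 2, 8, 0, 5, 6, 1, 10, 9, 3] = (0 4)(1 7)(3 8 10)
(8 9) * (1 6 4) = (1 6 4)(8 9) = [0, 6, 2, 3, 1, 5, 4, 7, 9, 8]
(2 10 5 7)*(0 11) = (0 11)(2 10 5 7) = [11, 1, 10, 3, 4, 7, 6, 2, 8, 9, 5, 0]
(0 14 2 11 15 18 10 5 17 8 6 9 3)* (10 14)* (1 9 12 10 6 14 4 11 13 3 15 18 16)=[6, 9, 13, 0, 11, 17, 12, 7, 14, 15, 5, 18, 10, 3, 2, 16, 1, 8, 4]=(0 6 12 10 5 17 8 14 2 13 3)(1 9 15 16)(4 11 18)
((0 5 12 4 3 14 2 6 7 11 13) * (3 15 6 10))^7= (0 11 6 4 5 13 7 15 12)(2 14 3 10)= [11, 1, 14, 10, 5, 13, 4, 15, 8, 9, 2, 6, 0, 7, 3, 12]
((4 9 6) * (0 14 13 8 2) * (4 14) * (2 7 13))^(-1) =(0 2 14 6 9 4)(7 8 13) =[2, 1, 14, 3, 0, 5, 9, 8, 13, 4, 10, 11, 12, 7, 6]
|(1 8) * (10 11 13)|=6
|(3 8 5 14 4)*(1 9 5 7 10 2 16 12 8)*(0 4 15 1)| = |(0 4 3)(1 9 5 14 15)(2 16 12 8 7 10)| = 30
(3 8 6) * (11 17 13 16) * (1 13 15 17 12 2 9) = [0, 13, 9, 8, 4, 5, 3, 7, 6, 1, 10, 12, 2, 16, 14, 17, 11, 15] = (1 13 16 11 12 2 9)(3 8 6)(15 17)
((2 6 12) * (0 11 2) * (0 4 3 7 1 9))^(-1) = (0 9 1 7 3 4 12 6 2 11) = [9, 7, 11, 4, 12, 5, 2, 3, 8, 1, 10, 0, 6]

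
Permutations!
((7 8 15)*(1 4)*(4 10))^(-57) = [0, 1, 2, 3, 4, 5, 6, 7, 8, 9, 10, 11, 12, 13, 14, 15] = (15)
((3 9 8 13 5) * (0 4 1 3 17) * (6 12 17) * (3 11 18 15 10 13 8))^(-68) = (0 18 5)(1 10 12)(4 15 6)(11 13 17) = [18, 10, 2, 3, 15, 0, 4, 7, 8, 9, 12, 13, 1, 17, 14, 6, 16, 11, 5]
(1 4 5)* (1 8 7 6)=(1 4 5 8 7 6)=[0, 4, 2, 3, 5, 8, 1, 6, 7]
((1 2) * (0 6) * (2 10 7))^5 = (0 6)(1 10 7 2) = [6, 10, 1, 3, 4, 5, 0, 2, 8, 9, 7]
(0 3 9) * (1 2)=(0 3 9)(1 2)=[3, 2, 1, 9, 4, 5, 6, 7, 8, 0]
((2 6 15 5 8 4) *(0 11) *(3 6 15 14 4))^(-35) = (0 11)(2 6 5 4 3 15 14 8) = [11, 1, 6, 15, 3, 4, 5, 7, 2, 9, 10, 0, 12, 13, 8, 14]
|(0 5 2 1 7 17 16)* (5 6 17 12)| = |(0 6 17 16)(1 7 12 5 2)| = 20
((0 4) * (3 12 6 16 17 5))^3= (0 4)(3 16)(5 6)(12 17)= [4, 1, 2, 16, 0, 6, 5, 7, 8, 9, 10, 11, 17, 13, 14, 15, 3, 12]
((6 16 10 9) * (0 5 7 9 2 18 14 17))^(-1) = (0 17 14 18 2 10 16 6 9 7 5) = [17, 1, 10, 3, 4, 0, 9, 5, 8, 7, 16, 11, 12, 13, 18, 15, 6, 14, 2]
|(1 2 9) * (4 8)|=|(1 2 9)(4 8)|=6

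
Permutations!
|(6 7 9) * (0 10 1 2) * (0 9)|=7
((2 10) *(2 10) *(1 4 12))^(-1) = (1 12 4) = [0, 12, 2, 3, 1, 5, 6, 7, 8, 9, 10, 11, 4]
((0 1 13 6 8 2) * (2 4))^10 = [6, 8, 13, 3, 1, 5, 2, 7, 0, 9, 10, 11, 12, 4] = (0 6 2 13 4 1 8)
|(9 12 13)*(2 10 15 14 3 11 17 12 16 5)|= |(2 10 15 14 3 11 17 12 13 9 16 5)|= 12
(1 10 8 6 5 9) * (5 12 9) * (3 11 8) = [0, 10, 2, 11, 4, 5, 12, 7, 6, 1, 3, 8, 9] = (1 10 3 11 8 6 12 9)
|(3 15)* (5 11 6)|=|(3 15)(5 11 6)|=6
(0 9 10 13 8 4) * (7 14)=(0 9 10 13 8 4)(7 14)=[9, 1, 2, 3, 0, 5, 6, 14, 4, 10, 13, 11, 12, 8, 7]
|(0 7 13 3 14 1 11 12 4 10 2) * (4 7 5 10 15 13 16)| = 20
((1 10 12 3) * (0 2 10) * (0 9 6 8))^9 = (12) = [0, 1, 2, 3, 4, 5, 6, 7, 8, 9, 10, 11, 12]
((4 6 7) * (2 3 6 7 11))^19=(2 11 6 3)(4 7)=[0, 1, 11, 2, 7, 5, 3, 4, 8, 9, 10, 6]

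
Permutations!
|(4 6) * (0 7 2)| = 6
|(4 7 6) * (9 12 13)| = |(4 7 6)(9 12 13)| = 3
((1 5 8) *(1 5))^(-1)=(5 8)=[0, 1, 2, 3, 4, 8, 6, 7, 5]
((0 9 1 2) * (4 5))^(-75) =(0 9 1 2)(4 5) =[9, 2, 0, 3, 5, 4, 6, 7, 8, 1]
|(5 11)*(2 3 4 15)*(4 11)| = 6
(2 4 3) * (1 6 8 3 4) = (1 6 8 3 2) = [0, 6, 1, 2, 4, 5, 8, 7, 3]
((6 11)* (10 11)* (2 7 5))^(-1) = (2 5 7)(6 11 10) = [0, 1, 5, 3, 4, 7, 11, 2, 8, 9, 6, 10]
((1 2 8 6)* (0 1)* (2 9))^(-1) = (0 6 8 2 9 1) = [6, 0, 9, 3, 4, 5, 8, 7, 2, 1]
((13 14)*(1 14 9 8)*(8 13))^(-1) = [0, 8, 2, 3, 4, 5, 6, 7, 14, 13, 10, 11, 12, 9, 1] = (1 8 14)(9 13)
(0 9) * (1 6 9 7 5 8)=(0 7 5 8 1 6 9)=[7, 6, 2, 3, 4, 8, 9, 5, 1, 0]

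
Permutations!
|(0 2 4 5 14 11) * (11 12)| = 7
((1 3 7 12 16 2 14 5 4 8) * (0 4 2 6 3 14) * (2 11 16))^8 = (0 6 1 12 11 4 3 14 2 16 8 7 5) = [6, 12, 16, 14, 3, 0, 1, 5, 7, 9, 10, 4, 11, 13, 2, 15, 8]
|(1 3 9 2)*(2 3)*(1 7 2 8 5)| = 6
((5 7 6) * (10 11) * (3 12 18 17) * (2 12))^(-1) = (2 3 17 18 12)(5 6 7)(10 11) = [0, 1, 3, 17, 4, 6, 7, 5, 8, 9, 11, 10, 2, 13, 14, 15, 16, 18, 12]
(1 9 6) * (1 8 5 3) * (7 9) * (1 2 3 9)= (1 7)(2 3)(5 9 6 8)= [0, 7, 3, 2, 4, 9, 8, 1, 5, 6]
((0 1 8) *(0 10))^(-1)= (0 10 8 1)= [10, 0, 2, 3, 4, 5, 6, 7, 1, 9, 8]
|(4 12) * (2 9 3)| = 6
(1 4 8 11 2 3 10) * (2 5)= (1 4 8 11 5 2 3 10)= [0, 4, 3, 10, 8, 2, 6, 7, 11, 9, 1, 5]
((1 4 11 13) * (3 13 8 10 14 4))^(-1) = (1 13 3)(4 14 10 8 11) = [0, 13, 2, 1, 14, 5, 6, 7, 11, 9, 8, 4, 12, 3, 10]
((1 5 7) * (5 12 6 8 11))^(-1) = (1 7 5 11 8 6 12) = [0, 7, 2, 3, 4, 11, 12, 5, 6, 9, 10, 8, 1]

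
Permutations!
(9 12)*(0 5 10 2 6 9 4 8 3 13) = (0 5 10 2 6 9 12 4 8 3 13) = [5, 1, 6, 13, 8, 10, 9, 7, 3, 12, 2, 11, 4, 0]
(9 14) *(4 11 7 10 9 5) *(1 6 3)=[0, 6, 2, 1, 11, 4, 3, 10, 8, 14, 9, 7, 12, 13, 5]=(1 6 3)(4 11 7 10 9 14 5)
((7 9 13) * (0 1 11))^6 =(13) =[0, 1, 2, 3, 4, 5, 6, 7, 8, 9, 10, 11, 12, 13]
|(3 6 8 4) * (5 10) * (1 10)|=12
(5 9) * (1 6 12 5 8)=[0, 6, 2, 3, 4, 9, 12, 7, 1, 8, 10, 11, 5]=(1 6 12 5 9 8)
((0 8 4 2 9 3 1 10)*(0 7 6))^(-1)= (0 6 7 10 1 3 9 2 4 8)= [6, 3, 4, 9, 8, 5, 7, 10, 0, 2, 1]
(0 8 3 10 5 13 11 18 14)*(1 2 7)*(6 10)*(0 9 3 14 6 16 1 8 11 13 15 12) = (0 11 18 6 10 5 15 12)(1 2 7 8 14 9 3 16) = [11, 2, 7, 16, 4, 15, 10, 8, 14, 3, 5, 18, 0, 13, 9, 12, 1, 17, 6]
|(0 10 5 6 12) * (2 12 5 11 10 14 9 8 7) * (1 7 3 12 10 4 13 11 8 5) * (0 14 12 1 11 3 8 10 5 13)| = |(0 12 14 9 13 3 1 7 2 5 6 11 4)| = 13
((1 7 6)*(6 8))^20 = (8) = [0, 1, 2, 3, 4, 5, 6, 7, 8]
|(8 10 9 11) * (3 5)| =4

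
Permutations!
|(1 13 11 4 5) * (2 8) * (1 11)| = |(1 13)(2 8)(4 5 11)| = 6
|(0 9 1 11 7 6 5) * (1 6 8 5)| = |(0 9 6 1 11 7 8 5)| = 8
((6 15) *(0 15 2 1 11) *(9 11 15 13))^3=(0 11 9 13)(1 2 6 15)=[11, 2, 6, 3, 4, 5, 15, 7, 8, 13, 10, 9, 12, 0, 14, 1]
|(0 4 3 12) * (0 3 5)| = 6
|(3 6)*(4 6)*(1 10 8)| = |(1 10 8)(3 4 6)| = 3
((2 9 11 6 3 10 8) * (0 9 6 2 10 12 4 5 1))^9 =(0 1 5 4 12 3 6 2 11 9)(8 10) =[1, 5, 11, 6, 12, 4, 2, 7, 10, 0, 8, 9, 3]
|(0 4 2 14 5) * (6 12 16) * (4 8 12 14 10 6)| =10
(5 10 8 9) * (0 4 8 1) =(0 4 8 9 5 10 1) =[4, 0, 2, 3, 8, 10, 6, 7, 9, 5, 1]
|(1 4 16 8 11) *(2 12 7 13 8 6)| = 10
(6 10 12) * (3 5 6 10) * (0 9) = (0 9)(3 5 6)(10 12) = [9, 1, 2, 5, 4, 6, 3, 7, 8, 0, 12, 11, 10]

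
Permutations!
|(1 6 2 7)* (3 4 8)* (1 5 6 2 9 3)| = 9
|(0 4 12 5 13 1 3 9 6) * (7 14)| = |(0 4 12 5 13 1 3 9 6)(7 14)| = 18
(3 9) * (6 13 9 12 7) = [0, 1, 2, 12, 4, 5, 13, 6, 8, 3, 10, 11, 7, 9] = (3 12 7 6 13 9)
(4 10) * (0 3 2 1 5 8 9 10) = [3, 5, 1, 2, 0, 8, 6, 7, 9, 10, 4] = (0 3 2 1 5 8 9 10 4)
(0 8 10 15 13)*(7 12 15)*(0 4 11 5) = (0 8 10 7 12 15 13 4 11 5) = [8, 1, 2, 3, 11, 0, 6, 12, 10, 9, 7, 5, 15, 4, 14, 13]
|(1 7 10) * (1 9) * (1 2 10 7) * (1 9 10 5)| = 4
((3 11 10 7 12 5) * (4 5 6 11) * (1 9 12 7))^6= (12)= [0, 1, 2, 3, 4, 5, 6, 7, 8, 9, 10, 11, 12]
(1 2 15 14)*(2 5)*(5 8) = (1 8 5 2 15 14) = [0, 8, 15, 3, 4, 2, 6, 7, 5, 9, 10, 11, 12, 13, 1, 14]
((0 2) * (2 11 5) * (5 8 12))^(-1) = (0 2 5 12 8 11) = [2, 1, 5, 3, 4, 12, 6, 7, 11, 9, 10, 0, 8]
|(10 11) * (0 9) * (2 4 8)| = 6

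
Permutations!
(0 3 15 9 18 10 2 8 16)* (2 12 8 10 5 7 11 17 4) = [3, 1, 10, 15, 2, 7, 6, 11, 16, 18, 12, 17, 8, 13, 14, 9, 0, 4, 5] = (0 3 15 9 18 5 7 11 17 4 2 10 12 8 16)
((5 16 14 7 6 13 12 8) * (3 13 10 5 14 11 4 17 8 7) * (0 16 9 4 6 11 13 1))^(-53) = (0 17 6 16 8 10 13 14 5 12 3 9 7 1 4 11) = [17, 4, 2, 9, 11, 12, 16, 1, 10, 7, 13, 0, 3, 14, 5, 15, 8, 6]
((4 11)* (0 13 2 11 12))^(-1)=(0 12 4 11 2 13)=[12, 1, 13, 3, 11, 5, 6, 7, 8, 9, 10, 2, 4, 0]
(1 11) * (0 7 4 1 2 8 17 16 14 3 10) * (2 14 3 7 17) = (0 17 16 3 10)(1 11 14 7 4)(2 8) = [17, 11, 8, 10, 1, 5, 6, 4, 2, 9, 0, 14, 12, 13, 7, 15, 3, 16]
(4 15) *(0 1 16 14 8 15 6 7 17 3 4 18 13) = (0 1 16 14 8 15 18 13)(3 4 6 7 17) = [1, 16, 2, 4, 6, 5, 7, 17, 15, 9, 10, 11, 12, 0, 8, 18, 14, 3, 13]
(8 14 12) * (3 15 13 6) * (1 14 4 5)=[0, 14, 2, 15, 5, 1, 3, 7, 4, 9, 10, 11, 8, 6, 12, 13]=(1 14 12 8 4 5)(3 15 13 6)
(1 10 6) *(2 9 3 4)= (1 10 6)(2 9 3 4)= [0, 10, 9, 4, 2, 5, 1, 7, 8, 3, 6]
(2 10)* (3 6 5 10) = (2 3 6 5 10) = [0, 1, 3, 6, 4, 10, 5, 7, 8, 9, 2]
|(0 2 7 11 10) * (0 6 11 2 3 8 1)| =12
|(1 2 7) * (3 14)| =6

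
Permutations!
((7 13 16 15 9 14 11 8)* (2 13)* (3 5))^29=(2 16 9 11 7 13 15 14 8)(3 5)=[0, 1, 16, 5, 4, 3, 6, 13, 2, 11, 10, 7, 12, 15, 8, 14, 9]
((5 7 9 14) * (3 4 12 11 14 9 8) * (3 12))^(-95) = (3 4)(5 7 8 12 11 14) = [0, 1, 2, 4, 3, 7, 6, 8, 12, 9, 10, 14, 11, 13, 5]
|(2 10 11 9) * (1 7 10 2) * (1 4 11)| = 3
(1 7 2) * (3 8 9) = [0, 7, 1, 8, 4, 5, 6, 2, 9, 3] = (1 7 2)(3 8 9)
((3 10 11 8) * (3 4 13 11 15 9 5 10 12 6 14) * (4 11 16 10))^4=(4 15 13 9 16 5 10)=[0, 1, 2, 3, 15, 10, 6, 7, 8, 16, 4, 11, 12, 9, 14, 13, 5]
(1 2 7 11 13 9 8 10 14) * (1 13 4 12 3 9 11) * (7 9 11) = [0, 2, 9, 11, 12, 5, 6, 1, 10, 8, 14, 4, 3, 7, 13] = (1 2 9 8 10 14 13 7)(3 11 4 12)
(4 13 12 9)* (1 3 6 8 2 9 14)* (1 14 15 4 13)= (1 3 6 8 2 9 13 12 15 4)= [0, 3, 9, 6, 1, 5, 8, 7, 2, 13, 10, 11, 15, 12, 14, 4]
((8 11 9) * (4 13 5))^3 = (13) = [0, 1, 2, 3, 4, 5, 6, 7, 8, 9, 10, 11, 12, 13]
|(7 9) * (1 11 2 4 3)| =10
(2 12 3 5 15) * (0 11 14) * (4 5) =(0 11 14)(2 12 3 4 5 15) =[11, 1, 12, 4, 5, 15, 6, 7, 8, 9, 10, 14, 3, 13, 0, 2]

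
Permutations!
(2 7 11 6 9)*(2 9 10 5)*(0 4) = (0 4)(2 7 11 6 10 5) = [4, 1, 7, 3, 0, 2, 10, 11, 8, 9, 5, 6]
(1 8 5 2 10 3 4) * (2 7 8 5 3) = (1 5 7 8 3 4)(2 10) = [0, 5, 10, 4, 1, 7, 6, 8, 3, 9, 2]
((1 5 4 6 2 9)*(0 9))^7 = (9) = [0, 1, 2, 3, 4, 5, 6, 7, 8, 9]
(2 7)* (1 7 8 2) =(1 7)(2 8) =[0, 7, 8, 3, 4, 5, 6, 1, 2]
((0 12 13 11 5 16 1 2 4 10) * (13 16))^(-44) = (0 4 1 12 10 2 16)(5 13 11) = [4, 12, 16, 3, 1, 13, 6, 7, 8, 9, 2, 5, 10, 11, 14, 15, 0]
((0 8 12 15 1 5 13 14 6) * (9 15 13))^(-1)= (0 6 14 13 12 8)(1 15 9 5)= [6, 15, 2, 3, 4, 1, 14, 7, 0, 5, 10, 11, 8, 12, 13, 9]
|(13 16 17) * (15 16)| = |(13 15 16 17)| = 4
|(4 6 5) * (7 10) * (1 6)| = 4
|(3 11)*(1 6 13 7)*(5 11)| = 12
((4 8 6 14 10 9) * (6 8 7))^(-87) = (4 14)(6 9)(7 10) = [0, 1, 2, 3, 14, 5, 9, 10, 8, 6, 7, 11, 12, 13, 4]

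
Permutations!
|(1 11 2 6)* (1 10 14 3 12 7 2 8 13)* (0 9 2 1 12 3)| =6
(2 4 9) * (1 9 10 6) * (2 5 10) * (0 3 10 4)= (0 3 10 6 1 9 5 4 2)= [3, 9, 0, 10, 2, 4, 1, 7, 8, 5, 6]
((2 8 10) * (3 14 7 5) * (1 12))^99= (1 12)(3 5 7 14)= [0, 12, 2, 5, 4, 7, 6, 14, 8, 9, 10, 11, 1, 13, 3]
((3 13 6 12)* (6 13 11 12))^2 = (13)(3 12 11) = [0, 1, 2, 12, 4, 5, 6, 7, 8, 9, 10, 3, 11, 13]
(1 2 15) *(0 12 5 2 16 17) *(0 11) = [12, 16, 15, 3, 4, 2, 6, 7, 8, 9, 10, 0, 5, 13, 14, 1, 17, 11] = (0 12 5 2 15 1 16 17 11)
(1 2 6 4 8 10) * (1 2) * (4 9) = [0, 1, 6, 3, 8, 5, 9, 7, 10, 4, 2] = (2 6 9 4 8 10)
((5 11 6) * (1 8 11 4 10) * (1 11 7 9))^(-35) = [0, 8, 2, 3, 4, 5, 6, 9, 7, 1, 10, 11] = (11)(1 8 7 9)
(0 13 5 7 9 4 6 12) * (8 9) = [13, 1, 2, 3, 6, 7, 12, 8, 9, 4, 10, 11, 0, 5] = (0 13 5 7 8 9 4 6 12)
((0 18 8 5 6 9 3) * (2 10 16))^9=(0 8 6 3 18 5 9)=[8, 1, 2, 18, 4, 9, 3, 7, 6, 0, 10, 11, 12, 13, 14, 15, 16, 17, 5]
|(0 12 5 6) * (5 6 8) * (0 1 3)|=|(0 12 6 1 3)(5 8)|=10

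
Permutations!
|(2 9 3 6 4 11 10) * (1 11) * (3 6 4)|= |(1 11 10 2 9 6 3 4)|= 8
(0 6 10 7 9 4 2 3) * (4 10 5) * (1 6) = (0 1 6 5 4 2 3)(7 9 10) = [1, 6, 3, 0, 2, 4, 5, 9, 8, 10, 7]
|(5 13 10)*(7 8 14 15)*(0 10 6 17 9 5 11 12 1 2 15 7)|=|(0 10 11 12 1 2 15)(5 13 6 17 9)(7 8 14)|=105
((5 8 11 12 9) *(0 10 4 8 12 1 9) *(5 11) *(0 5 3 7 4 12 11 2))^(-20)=(0 11)(1 10)(2 5)(9 12)=[11, 10, 5, 3, 4, 2, 6, 7, 8, 12, 1, 0, 9]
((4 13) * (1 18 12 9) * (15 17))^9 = (1 18 12 9)(4 13)(15 17) = [0, 18, 2, 3, 13, 5, 6, 7, 8, 1, 10, 11, 9, 4, 14, 17, 16, 15, 12]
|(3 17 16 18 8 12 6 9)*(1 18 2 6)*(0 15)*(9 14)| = 28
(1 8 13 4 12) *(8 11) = [0, 11, 2, 3, 12, 5, 6, 7, 13, 9, 10, 8, 1, 4] = (1 11 8 13 4 12)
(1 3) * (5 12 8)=(1 3)(5 12 8)=[0, 3, 2, 1, 4, 12, 6, 7, 5, 9, 10, 11, 8]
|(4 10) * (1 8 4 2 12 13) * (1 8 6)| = 6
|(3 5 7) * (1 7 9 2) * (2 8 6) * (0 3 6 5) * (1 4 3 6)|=|(0 6 2 4 3)(1 7)(5 9 8)|=30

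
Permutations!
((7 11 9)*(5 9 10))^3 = (5 11 9 10 7) = [0, 1, 2, 3, 4, 11, 6, 5, 8, 10, 7, 9]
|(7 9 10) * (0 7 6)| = |(0 7 9 10 6)| = 5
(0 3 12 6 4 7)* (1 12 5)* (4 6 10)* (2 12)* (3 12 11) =(0 12 10 4 7)(1 2 11 3 5) =[12, 2, 11, 5, 7, 1, 6, 0, 8, 9, 4, 3, 10]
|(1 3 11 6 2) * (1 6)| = 6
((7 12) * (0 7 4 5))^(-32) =(0 4 7 5 12) =[4, 1, 2, 3, 7, 12, 6, 5, 8, 9, 10, 11, 0]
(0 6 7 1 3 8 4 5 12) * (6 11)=(0 11 6 7 1 3 8 4 5 12)=[11, 3, 2, 8, 5, 12, 7, 1, 4, 9, 10, 6, 0]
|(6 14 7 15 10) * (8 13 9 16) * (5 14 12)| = |(5 14 7 15 10 6 12)(8 13 9 16)| = 28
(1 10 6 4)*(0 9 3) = (0 9 3)(1 10 6 4) = [9, 10, 2, 0, 1, 5, 4, 7, 8, 3, 6]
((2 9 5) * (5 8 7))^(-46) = [0, 1, 5, 3, 4, 7, 6, 8, 9, 2] = (2 5 7 8 9)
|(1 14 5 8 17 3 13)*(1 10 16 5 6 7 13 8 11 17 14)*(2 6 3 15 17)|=|(2 6 7 13 10 16 5 11)(3 8 14)(15 17)|=24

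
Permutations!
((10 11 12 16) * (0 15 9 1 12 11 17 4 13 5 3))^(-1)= [3, 9, 2, 5, 17, 13, 6, 7, 8, 15, 16, 11, 1, 4, 14, 0, 12, 10]= (0 3 5 13 4 17 10 16 12 1 9 15)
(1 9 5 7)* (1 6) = (1 9 5 7 6) = [0, 9, 2, 3, 4, 7, 1, 6, 8, 5]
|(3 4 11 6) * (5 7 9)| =|(3 4 11 6)(5 7 9)| =12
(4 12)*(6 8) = [0, 1, 2, 3, 12, 5, 8, 7, 6, 9, 10, 11, 4] = (4 12)(6 8)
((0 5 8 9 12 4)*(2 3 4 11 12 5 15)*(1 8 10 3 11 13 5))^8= (0 3 5 12 2)(1 9 8)(4 10 13 11 15)= [3, 9, 0, 5, 10, 12, 6, 7, 1, 8, 13, 15, 2, 11, 14, 4]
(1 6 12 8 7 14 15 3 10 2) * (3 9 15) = (1 6 12 8 7 14 3 10 2)(9 15) = [0, 6, 1, 10, 4, 5, 12, 14, 7, 15, 2, 11, 8, 13, 3, 9]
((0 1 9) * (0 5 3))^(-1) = (0 3 5 9 1) = [3, 0, 2, 5, 4, 9, 6, 7, 8, 1]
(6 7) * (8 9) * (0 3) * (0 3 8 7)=[8, 1, 2, 3, 4, 5, 0, 6, 9, 7]=(0 8 9 7 6)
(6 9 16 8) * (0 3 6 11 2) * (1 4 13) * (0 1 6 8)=(0 3 8 11 2 1 4 13 6 9 16)=[3, 4, 1, 8, 13, 5, 9, 7, 11, 16, 10, 2, 12, 6, 14, 15, 0]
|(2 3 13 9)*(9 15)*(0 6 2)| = 7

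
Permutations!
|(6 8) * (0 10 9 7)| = 4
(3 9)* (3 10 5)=[0, 1, 2, 9, 4, 3, 6, 7, 8, 10, 5]=(3 9 10 5)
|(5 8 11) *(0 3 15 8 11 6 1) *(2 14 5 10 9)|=|(0 3 15 8 6 1)(2 14 5 11 10 9)|=6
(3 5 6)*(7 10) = (3 5 6)(7 10) = [0, 1, 2, 5, 4, 6, 3, 10, 8, 9, 7]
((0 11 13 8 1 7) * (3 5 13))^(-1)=[7, 8, 2, 11, 4, 3, 6, 1, 13, 9, 10, 0, 12, 5]=(0 7 1 8 13 5 3 11)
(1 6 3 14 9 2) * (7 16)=(1 6 3 14 9 2)(7 16)=[0, 6, 1, 14, 4, 5, 3, 16, 8, 2, 10, 11, 12, 13, 9, 15, 7]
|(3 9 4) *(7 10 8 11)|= 12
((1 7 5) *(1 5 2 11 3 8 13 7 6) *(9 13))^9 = (1 6)(2 3 9 7 11 8 13) = [0, 6, 3, 9, 4, 5, 1, 11, 13, 7, 10, 8, 12, 2]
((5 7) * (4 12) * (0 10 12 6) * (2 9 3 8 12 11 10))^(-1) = [6, 1, 0, 9, 12, 7, 4, 5, 3, 2, 11, 10, 8] = (0 6 4 12 8 3 9 2)(5 7)(10 11)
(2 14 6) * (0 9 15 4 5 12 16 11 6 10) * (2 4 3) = (0 9 15 3 2 14 10)(4 5 12 16 11 6) = [9, 1, 14, 2, 5, 12, 4, 7, 8, 15, 0, 6, 16, 13, 10, 3, 11]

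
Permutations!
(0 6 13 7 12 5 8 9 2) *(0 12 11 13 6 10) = (0 10)(2 12 5 8 9)(7 11 13) = [10, 1, 12, 3, 4, 8, 6, 11, 9, 2, 0, 13, 5, 7]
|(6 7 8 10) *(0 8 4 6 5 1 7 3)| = 9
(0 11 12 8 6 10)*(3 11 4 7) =(0 4 7 3 11 12 8 6 10) =[4, 1, 2, 11, 7, 5, 10, 3, 6, 9, 0, 12, 8]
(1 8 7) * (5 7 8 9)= [0, 9, 2, 3, 4, 7, 6, 1, 8, 5]= (1 9 5 7)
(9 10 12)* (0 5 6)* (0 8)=[5, 1, 2, 3, 4, 6, 8, 7, 0, 10, 12, 11, 9]=(0 5 6 8)(9 10 12)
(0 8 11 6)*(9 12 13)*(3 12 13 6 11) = (0 8 3 12 6)(9 13) = [8, 1, 2, 12, 4, 5, 0, 7, 3, 13, 10, 11, 6, 9]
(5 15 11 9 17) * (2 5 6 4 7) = (2 5 15 11 9 17 6 4 7) = [0, 1, 5, 3, 7, 15, 4, 2, 8, 17, 10, 9, 12, 13, 14, 11, 16, 6]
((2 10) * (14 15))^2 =[0, 1, 2, 3, 4, 5, 6, 7, 8, 9, 10, 11, 12, 13, 14, 15] =(15)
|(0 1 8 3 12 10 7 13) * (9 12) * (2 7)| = 10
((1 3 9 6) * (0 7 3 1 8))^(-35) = (0 7 3 9 6 8) = [7, 1, 2, 9, 4, 5, 8, 3, 0, 6]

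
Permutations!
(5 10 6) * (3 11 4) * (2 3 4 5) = (2 3 11 5 10 6) = [0, 1, 3, 11, 4, 10, 2, 7, 8, 9, 6, 5]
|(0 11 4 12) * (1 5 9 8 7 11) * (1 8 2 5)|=6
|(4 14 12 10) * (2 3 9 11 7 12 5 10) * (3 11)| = 4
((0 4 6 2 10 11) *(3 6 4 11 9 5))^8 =[0, 1, 9, 2, 4, 6, 10, 7, 8, 3, 5, 11] =(11)(2 9 3)(5 6 10)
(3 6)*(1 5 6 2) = [0, 5, 1, 2, 4, 6, 3] = (1 5 6 3 2)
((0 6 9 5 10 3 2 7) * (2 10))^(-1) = (0 7 2 5 9 6)(3 10) = [7, 1, 5, 10, 4, 9, 0, 2, 8, 6, 3]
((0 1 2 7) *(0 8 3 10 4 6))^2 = (0 2 8 10 6 1 7 3 4) = [2, 7, 8, 4, 0, 5, 1, 3, 10, 9, 6]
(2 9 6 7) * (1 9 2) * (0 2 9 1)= (0 2 9 6 7)= [2, 1, 9, 3, 4, 5, 7, 0, 8, 6]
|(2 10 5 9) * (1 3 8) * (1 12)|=4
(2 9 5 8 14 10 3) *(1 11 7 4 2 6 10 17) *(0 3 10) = (0 3 6)(1 11 7 4 2 9 5 8 14 17) = [3, 11, 9, 6, 2, 8, 0, 4, 14, 5, 10, 7, 12, 13, 17, 15, 16, 1]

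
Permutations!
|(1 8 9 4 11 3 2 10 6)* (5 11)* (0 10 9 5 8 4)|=11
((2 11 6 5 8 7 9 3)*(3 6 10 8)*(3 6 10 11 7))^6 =(11) =[0, 1, 2, 3, 4, 5, 6, 7, 8, 9, 10, 11]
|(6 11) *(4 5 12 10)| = 4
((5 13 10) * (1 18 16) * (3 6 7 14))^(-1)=(1 16 18)(3 14 7 6)(5 10 13)=[0, 16, 2, 14, 4, 10, 3, 6, 8, 9, 13, 11, 12, 5, 7, 15, 18, 17, 1]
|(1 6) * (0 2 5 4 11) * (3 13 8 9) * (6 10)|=|(0 2 5 4 11)(1 10 6)(3 13 8 9)|=60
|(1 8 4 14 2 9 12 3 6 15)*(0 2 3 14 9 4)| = 11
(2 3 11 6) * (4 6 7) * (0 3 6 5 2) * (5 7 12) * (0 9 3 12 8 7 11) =(0 12 5 2 6 9 3)(4 11 8 7) =[12, 1, 6, 0, 11, 2, 9, 4, 7, 3, 10, 8, 5]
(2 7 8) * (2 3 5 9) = [0, 1, 7, 5, 4, 9, 6, 8, 3, 2] = (2 7 8 3 5 9)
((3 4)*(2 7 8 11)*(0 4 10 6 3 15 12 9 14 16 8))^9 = (0 2 8 14 12 4 7 11 16 9 15) = [2, 1, 8, 3, 7, 5, 6, 11, 14, 15, 10, 16, 4, 13, 12, 0, 9]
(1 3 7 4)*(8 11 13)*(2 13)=(1 3 7 4)(2 13 8 11)=[0, 3, 13, 7, 1, 5, 6, 4, 11, 9, 10, 2, 12, 8]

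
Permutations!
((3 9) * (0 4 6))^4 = [4, 1, 2, 3, 6, 5, 0, 7, 8, 9] = (9)(0 4 6)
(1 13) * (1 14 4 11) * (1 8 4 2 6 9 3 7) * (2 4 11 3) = [0, 13, 6, 7, 3, 5, 9, 1, 11, 2, 10, 8, 12, 14, 4] = (1 13 14 4 3 7)(2 6 9)(8 11)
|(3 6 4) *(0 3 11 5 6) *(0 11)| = 6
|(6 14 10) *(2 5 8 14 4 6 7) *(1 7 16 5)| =30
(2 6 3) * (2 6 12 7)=(2 12 7)(3 6)=[0, 1, 12, 6, 4, 5, 3, 2, 8, 9, 10, 11, 7]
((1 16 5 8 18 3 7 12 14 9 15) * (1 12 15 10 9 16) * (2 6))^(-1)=(2 6)(3 18 8 5 16 14 12 15 7)(9 10)=[0, 1, 6, 18, 4, 16, 2, 3, 5, 10, 9, 11, 15, 13, 12, 7, 14, 17, 8]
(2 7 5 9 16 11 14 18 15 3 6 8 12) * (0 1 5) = (0 1 5 9 16 11 14 18 15 3 6 8 12 2 7) = [1, 5, 7, 6, 4, 9, 8, 0, 12, 16, 10, 14, 2, 13, 18, 3, 11, 17, 15]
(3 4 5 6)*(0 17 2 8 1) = (0 17 2 8 1)(3 4 5 6) = [17, 0, 8, 4, 5, 6, 3, 7, 1, 9, 10, 11, 12, 13, 14, 15, 16, 2]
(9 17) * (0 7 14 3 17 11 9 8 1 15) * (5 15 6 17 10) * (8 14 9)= (0 7 9 11 8 1 6 17 14 3 10 5 15)= [7, 6, 2, 10, 4, 15, 17, 9, 1, 11, 5, 8, 12, 13, 3, 0, 16, 14]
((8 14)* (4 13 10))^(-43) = (4 10 13)(8 14) = [0, 1, 2, 3, 10, 5, 6, 7, 14, 9, 13, 11, 12, 4, 8]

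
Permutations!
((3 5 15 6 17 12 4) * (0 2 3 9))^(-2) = (0 4 17 15 3)(2 9 12 6 5) = [4, 1, 9, 0, 17, 2, 5, 7, 8, 12, 10, 11, 6, 13, 14, 3, 16, 15]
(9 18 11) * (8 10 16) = (8 10 16)(9 18 11) = [0, 1, 2, 3, 4, 5, 6, 7, 10, 18, 16, 9, 12, 13, 14, 15, 8, 17, 11]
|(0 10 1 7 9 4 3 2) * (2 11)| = 9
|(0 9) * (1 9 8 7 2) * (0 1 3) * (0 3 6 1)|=|(0 8 7 2 6 1 9)|=7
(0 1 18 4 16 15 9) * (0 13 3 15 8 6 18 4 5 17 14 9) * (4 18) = (0 1 18 5 17 14 9 13 3 15)(4 16 8 6) = [1, 18, 2, 15, 16, 17, 4, 7, 6, 13, 10, 11, 12, 3, 9, 0, 8, 14, 5]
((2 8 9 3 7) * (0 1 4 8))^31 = [2, 0, 7, 9, 1, 5, 6, 3, 4, 8] = (0 2 7 3 9 8 4 1)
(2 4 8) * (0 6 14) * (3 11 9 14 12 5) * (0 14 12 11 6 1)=(14)(0 1)(2 4 8)(3 6 11 9 12 5)=[1, 0, 4, 6, 8, 3, 11, 7, 2, 12, 10, 9, 5, 13, 14]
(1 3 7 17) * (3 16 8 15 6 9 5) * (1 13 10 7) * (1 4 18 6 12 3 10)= (1 16 8 15 12 3 4 18 6 9 5 10 7 17 13)= [0, 16, 2, 4, 18, 10, 9, 17, 15, 5, 7, 11, 3, 1, 14, 12, 8, 13, 6]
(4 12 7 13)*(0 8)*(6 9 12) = (0 8)(4 6 9 12 7 13) = [8, 1, 2, 3, 6, 5, 9, 13, 0, 12, 10, 11, 7, 4]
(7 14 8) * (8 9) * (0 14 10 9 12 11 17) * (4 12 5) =(0 14 5 4 12 11 17)(7 10 9 8) =[14, 1, 2, 3, 12, 4, 6, 10, 7, 8, 9, 17, 11, 13, 5, 15, 16, 0]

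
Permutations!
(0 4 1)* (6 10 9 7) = [4, 0, 2, 3, 1, 5, 10, 6, 8, 7, 9] = (0 4 1)(6 10 9 7)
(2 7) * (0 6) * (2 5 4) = [6, 1, 7, 3, 2, 4, 0, 5] = (0 6)(2 7 5 4)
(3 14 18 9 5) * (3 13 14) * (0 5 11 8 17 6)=(0 5 13 14 18 9 11 8 17 6)=[5, 1, 2, 3, 4, 13, 0, 7, 17, 11, 10, 8, 12, 14, 18, 15, 16, 6, 9]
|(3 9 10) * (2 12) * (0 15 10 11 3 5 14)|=|(0 15 10 5 14)(2 12)(3 9 11)|=30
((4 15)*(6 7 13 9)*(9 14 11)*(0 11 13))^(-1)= (0 7 6 9 11)(4 15)(13 14)= [7, 1, 2, 3, 15, 5, 9, 6, 8, 11, 10, 0, 12, 14, 13, 4]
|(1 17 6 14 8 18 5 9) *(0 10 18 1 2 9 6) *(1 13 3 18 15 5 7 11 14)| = 14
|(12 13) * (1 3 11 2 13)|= 6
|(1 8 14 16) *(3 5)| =4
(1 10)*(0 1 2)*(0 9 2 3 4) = [1, 10, 9, 4, 0, 5, 6, 7, 8, 2, 3] = (0 1 10 3 4)(2 9)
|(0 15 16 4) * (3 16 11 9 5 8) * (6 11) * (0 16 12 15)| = 8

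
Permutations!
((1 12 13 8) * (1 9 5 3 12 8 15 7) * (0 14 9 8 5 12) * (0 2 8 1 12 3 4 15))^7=(0 5 14 4 9 15 3 7 2 12 8 13 1)=[5, 0, 12, 7, 9, 14, 6, 2, 13, 15, 10, 11, 8, 1, 4, 3]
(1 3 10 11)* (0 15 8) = [15, 3, 2, 10, 4, 5, 6, 7, 0, 9, 11, 1, 12, 13, 14, 8] = (0 15 8)(1 3 10 11)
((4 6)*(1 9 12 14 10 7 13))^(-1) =(1 13 7 10 14 12 9)(4 6) =[0, 13, 2, 3, 6, 5, 4, 10, 8, 1, 14, 11, 9, 7, 12]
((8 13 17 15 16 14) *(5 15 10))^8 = (17) = [0, 1, 2, 3, 4, 5, 6, 7, 8, 9, 10, 11, 12, 13, 14, 15, 16, 17]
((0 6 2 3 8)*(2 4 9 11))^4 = (0 11)(2 6)(3 4)(8 9) = [11, 1, 6, 4, 3, 5, 2, 7, 9, 8, 10, 0]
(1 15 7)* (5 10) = (1 15 7)(5 10) = [0, 15, 2, 3, 4, 10, 6, 1, 8, 9, 5, 11, 12, 13, 14, 7]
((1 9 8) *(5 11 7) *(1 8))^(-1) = (1 9)(5 7 11) = [0, 9, 2, 3, 4, 7, 6, 11, 8, 1, 10, 5]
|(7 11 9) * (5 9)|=4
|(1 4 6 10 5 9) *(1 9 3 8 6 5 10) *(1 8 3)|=|(10)(1 4 5)(6 8)|=6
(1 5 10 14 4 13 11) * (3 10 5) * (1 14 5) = (1 3 10 5)(4 13 11 14) = [0, 3, 2, 10, 13, 1, 6, 7, 8, 9, 5, 14, 12, 11, 4]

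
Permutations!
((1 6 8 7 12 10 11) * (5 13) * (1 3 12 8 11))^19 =(1 6 11 3 12 10)(5 13)(7 8) =[0, 6, 2, 12, 4, 13, 11, 8, 7, 9, 1, 3, 10, 5]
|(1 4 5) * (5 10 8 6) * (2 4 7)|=|(1 7 2 4 10 8 6 5)|=8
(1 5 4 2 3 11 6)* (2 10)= (1 5 4 10 2 3 11 6)= [0, 5, 3, 11, 10, 4, 1, 7, 8, 9, 2, 6]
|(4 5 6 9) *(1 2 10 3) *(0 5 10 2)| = |(0 5 6 9 4 10 3 1)| = 8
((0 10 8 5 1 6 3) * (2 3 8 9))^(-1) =[3, 5, 9, 2, 4, 8, 1, 7, 6, 10, 0] =(0 3 2 9 10)(1 5 8 6)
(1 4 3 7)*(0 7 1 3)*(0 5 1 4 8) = (0 7 3 4 5 1 8) = [7, 8, 2, 4, 5, 1, 6, 3, 0]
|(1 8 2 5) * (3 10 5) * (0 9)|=6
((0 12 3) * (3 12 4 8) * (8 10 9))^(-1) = (12)(0 3 8 9 10 4) = [3, 1, 2, 8, 0, 5, 6, 7, 9, 10, 4, 11, 12]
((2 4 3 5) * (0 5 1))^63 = (0 4)(1 2)(3 5) = [4, 2, 1, 5, 0, 3]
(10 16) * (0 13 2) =(0 13 2)(10 16) =[13, 1, 0, 3, 4, 5, 6, 7, 8, 9, 16, 11, 12, 2, 14, 15, 10]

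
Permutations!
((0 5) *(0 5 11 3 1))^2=(0 3)(1 11)=[3, 11, 2, 0, 4, 5, 6, 7, 8, 9, 10, 1]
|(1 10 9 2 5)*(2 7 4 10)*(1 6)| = |(1 2 5 6)(4 10 9 7)| = 4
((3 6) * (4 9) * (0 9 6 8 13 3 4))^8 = [0, 1, 2, 13, 4, 5, 6, 7, 3, 9, 10, 11, 12, 8] = (3 13 8)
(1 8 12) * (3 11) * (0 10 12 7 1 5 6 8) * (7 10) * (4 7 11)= [11, 0, 2, 4, 7, 6, 8, 1, 10, 9, 12, 3, 5]= (0 11 3 4 7 1)(5 6 8 10 12)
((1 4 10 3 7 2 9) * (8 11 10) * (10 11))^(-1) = (11)(1 9 2 7 3 10 8 4) = [0, 9, 7, 10, 1, 5, 6, 3, 4, 2, 8, 11]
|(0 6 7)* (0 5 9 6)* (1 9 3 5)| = |(1 9 6 7)(3 5)| = 4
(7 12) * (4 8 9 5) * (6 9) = (4 8 6 9 5)(7 12) = [0, 1, 2, 3, 8, 4, 9, 12, 6, 5, 10, 11, 7]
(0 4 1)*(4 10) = (0 10 4 1) = [10, 0, 2, 3, 1, 5, 6, 7, 8, 9, 4]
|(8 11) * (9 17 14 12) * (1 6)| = 4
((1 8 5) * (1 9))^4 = (9) = [0, 1, 2, 3, 4, 5, 6, 7, 8, 9]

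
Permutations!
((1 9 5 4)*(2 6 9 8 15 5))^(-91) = (1 4 5 15 8)(2 9 6) = [0, 4, 9, 3, 5, 15, 2, 7, 1, 6, 10, 11, 12, 13, 14, 8]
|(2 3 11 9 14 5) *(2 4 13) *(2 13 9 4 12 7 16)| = |(2 3 11 4 9 14 5 12 7 16)| = 10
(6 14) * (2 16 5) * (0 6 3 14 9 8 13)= (0 6 9 8 13)(2 16 5)(3 14)= [6, 1, 16, 14, 4, 2, 9, 7, 13, 8, 10, 11, 12, 0, 3, 15, 5]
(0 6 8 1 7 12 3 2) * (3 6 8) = [8, 7, 0, 2, 4, 5, 3, 12, 1, 9, 10, 11, 6] = (0 8 1 7 12 6 3 2)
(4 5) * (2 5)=(2 5 4)=[0, 1, 5, 3, 2, 4]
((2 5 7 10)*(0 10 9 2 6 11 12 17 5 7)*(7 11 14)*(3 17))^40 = [7, 1, 17, 10, 4, 14, 2, 12, 8, 3, 9, 5, 0, 13, 11, 15, 16, 6] = (0 7 12)(2 17 6)(3 10 9)(5 14 11)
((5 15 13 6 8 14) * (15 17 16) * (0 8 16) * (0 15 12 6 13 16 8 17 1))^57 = [14, 8, 2, 3, 4, 6, 15, 7, 16, 9, 10, 11, 17, 13, 12, 1, 0, 5] = (0 14 12 17 5 6 15 1 8 16)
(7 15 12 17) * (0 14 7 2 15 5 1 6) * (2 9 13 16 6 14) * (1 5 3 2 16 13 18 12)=(0 16 6)(1 14 7 3 2 15)(9 18 12 17)=[16, 14, 15, 2, 4, 5, 0, 3, 8, 18, 10, 11, 17, 13, 7, 1, 6, 9, 12]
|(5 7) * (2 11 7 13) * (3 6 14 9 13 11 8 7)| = |(2 8 7 5 11 3 6 14 9 13)| = 10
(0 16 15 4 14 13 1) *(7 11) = (0 16 15 4 14 13 1)(7 11) = [16, 0, 2, 3, 14, 5, 6, 11, 8, 9, 10, 7, 12, 1, 13, 4, 15]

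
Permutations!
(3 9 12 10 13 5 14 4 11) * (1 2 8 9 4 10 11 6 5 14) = (1 2 8 9 12 11 3 4 6 5)(10 13 14) = [0, 2, 8, 4, 6, 1, 5, 7, 9, 12, 13, 3, 11, 14, 10]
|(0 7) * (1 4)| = |(0 7)(1 4)| = 2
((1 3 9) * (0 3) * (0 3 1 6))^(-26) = (0 6 9 3 1) = [6, 0, 2, 1, 4, 5, 9, 7, 8, 3]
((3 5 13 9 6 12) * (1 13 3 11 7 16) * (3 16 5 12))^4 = [0, 3, 2, 5, 4, 9, 7, 13, 8, 11, 10, 1, 16, 12, 14, 15, 6] = (1 3 5 9 11)(6 7 13 12 16)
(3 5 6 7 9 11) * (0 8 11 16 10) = (0 8 11 3 5 6 7 9 16 10) = [8, 1, 2, 5, 4, 6, 7, 9, 11, 16, 0, 3, 12, 13, 14, 15, 10]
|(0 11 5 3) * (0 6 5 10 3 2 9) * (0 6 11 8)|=|(0 8)(2 9 6 5)(3 11 10)|=12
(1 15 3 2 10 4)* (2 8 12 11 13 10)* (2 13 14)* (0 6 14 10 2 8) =[6, 15, 13, 0, 1, 5, 14, 7, 12, 9, 4, 10, 11, 2, 8, 3] =(0 6 14 8 12 11 10 4 1 15 3)(2 13)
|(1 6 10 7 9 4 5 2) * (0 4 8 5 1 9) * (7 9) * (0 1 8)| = 10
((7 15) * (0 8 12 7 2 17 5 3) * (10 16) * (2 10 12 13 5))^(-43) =(0 13 3 8 5)(2 17)(7 10 12 15 16) =[13, 1, 17, 8, 4, 0, 6, 10, 5, 9, 12, 11, 15, 3, 14, 16, 7, 2]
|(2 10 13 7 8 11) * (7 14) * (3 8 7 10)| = 12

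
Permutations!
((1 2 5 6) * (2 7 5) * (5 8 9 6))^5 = [0, 1, 2, 3, 4, 5, 6, 7, 8, 9] = (9)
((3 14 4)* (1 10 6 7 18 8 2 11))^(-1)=(1 11 2 8 18 7 6 10)(3 4 14)=[0, 11, 8, 4, 14, 5, 10, 6, 18, 9, 1, 2, 12, 13, 3, 15, 16, 17, 7]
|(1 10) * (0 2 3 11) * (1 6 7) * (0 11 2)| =4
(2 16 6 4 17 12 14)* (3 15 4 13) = (2 16 6 13 3 15 4 17 12 14) = [0, 1, 16, 15, 17, 5, 13, 7, 8, 9, 10, 11, 14, 3, 2, 4, 6, 12]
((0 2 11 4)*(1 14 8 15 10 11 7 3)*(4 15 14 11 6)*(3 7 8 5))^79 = [11, 2, 15, 0, 1, 4, 3, 7, 10, 9, 5, 8, 12, 13, 6, 14] = (0 11 8 10 5 4 1 2 15 14 6 3)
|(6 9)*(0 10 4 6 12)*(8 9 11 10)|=|(0 8 9 12)(4 6 11 10)|=4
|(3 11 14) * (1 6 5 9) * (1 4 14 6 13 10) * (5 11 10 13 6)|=|(1 6 11 5 9 4 14 3 10)|=9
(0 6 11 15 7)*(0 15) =(0 6 11)(7 15) =[6, 1, 2, 3, 4, 5, 11, 15, 8, 9, 10, 0, 12, 13, 14, 7]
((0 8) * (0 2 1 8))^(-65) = [0, 8, 1, 3, 4, 5, 6, 7, 2] = (1 8 2)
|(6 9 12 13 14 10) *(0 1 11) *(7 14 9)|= |(0 1 11)(6 7 14 10)(9 12 13)|= 12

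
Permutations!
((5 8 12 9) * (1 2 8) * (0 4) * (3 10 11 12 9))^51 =(0 4)(1 2 8 9 5)(3 12 11 10) =[4, 2, 8, 12, 0, 1, 6, 7, 9, 5, 3, 10, 11]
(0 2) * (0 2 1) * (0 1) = [0, 1, 2] = (2)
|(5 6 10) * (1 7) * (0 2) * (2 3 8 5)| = |(0 3 8 5 6 10 2)(1 7)| = 14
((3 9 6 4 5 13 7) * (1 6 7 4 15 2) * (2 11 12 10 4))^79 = (1 2 13 5 4 10 12 11 15 6)(3 9 7) = [0, 2, 13, 9, 10, 4, 1, 3, 8, 7, 12, 15, 11, 5, 14, 6]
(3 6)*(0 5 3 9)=(0 5 3 6 9)=[5, 1, 2, 6, 4, 3, 9, 7, 8, 0]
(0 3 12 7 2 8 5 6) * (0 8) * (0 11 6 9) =[3, 1, 11, 12, 4, 9, 8, 2, 5, 0, 10, 6, 7] =(0 3 12 7 2 11 6 8 5 9)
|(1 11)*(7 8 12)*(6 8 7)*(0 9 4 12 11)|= 8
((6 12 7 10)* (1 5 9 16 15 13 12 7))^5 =(1 13 16 5 12 15 9)(6 10 7) =[0, 13, 2, 3, 4, 12, 10, 6, 8, 1, 7, 11, 15, 16, 14, 9, 5]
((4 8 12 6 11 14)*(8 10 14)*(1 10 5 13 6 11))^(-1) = (1 6 13 5 4 14 10)(8 11 12) = [0, 6, 2, 3, 14, 4, 13, 7, 11, 9, 1, 12, 8, 5, 10]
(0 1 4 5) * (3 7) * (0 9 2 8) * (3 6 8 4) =[1, 3, 4, 7, 5, 9, 8, 6, 0, 2] =(0 1 3 7 6 8)(2 4 5 9)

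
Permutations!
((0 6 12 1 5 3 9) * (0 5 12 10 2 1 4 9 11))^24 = [10, 4, 12, 0, 5, 11, 2, 7, 8, 3, 1, 6, 9] = (0 10 1 4 5 11 6 2 12 9 3)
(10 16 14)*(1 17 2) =(1 17 2)(10 16 14) =[0, 17, 1, 3, 4, 5, 6, 7, 8, 9, 16, 11, 12, 13, 10, 15, 14, 2]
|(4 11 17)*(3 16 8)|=|(3 16 8)(4 11 17)|=3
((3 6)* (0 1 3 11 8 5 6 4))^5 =(0 1 3 4)(5 6 11 8) =[1, 3, 2, 4, 0, 6, 11, 7, 5, 9, 10, 8]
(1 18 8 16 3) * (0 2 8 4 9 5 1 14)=(0 2 8 16 3 14)(1 18 4 9 5)=[2, 18, 8, 14, 9, 1, 6, 7, 16, 5, 10, 11, 12, 13, 0, 15, 3, 17, 4]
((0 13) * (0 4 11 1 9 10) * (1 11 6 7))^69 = [1, 4, 2, 3, 10, 5, 0, 13, 8, 6, 7, 11, 12, 9] = (0 1 4 10 7 13 9 6)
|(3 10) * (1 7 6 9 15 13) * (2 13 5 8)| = 18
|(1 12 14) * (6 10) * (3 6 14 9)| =7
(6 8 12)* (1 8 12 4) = (1 8 4)(6 12) = [0, 8, 2, 3, 1, 5, 12, 7, 4, 9, 10, 11, 6]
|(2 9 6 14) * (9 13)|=5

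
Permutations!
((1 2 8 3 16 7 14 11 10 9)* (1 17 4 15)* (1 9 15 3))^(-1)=(1 8 2)(3 4 17 9 15 10 11 14 7 16)=[0, 8, 1, 4, 17, 5, 6, 16, 2, 15, 11, 14, 12, 13, 7, 10, 3, 9]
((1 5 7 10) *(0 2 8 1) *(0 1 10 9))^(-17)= [9, 10, 0, 3, 4, 1, 6, 5, 2, 7, 8]= (0 9 7 5 1 10 8 2)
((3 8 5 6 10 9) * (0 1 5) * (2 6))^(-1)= (0 8 3 9 10 6 2 5 1)= [8, 0, 5, 9, 4, 1, 2, 7, 3, 10, 6]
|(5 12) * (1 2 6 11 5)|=6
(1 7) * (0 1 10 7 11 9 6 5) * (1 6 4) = [6, 11, 2, 3, 1, 0, 5, 10, 8, 4, 7, 9] = (0 6 5)(1 11 9 4)(7 10)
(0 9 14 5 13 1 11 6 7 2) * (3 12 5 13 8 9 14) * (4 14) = [4, 11, 0, 12, 14, 8, 7, 2, 9, 3, 10, 6, 5, 1, 13] = (0 4 14 13 1 11 6 7 2)(3 12 5 8 9)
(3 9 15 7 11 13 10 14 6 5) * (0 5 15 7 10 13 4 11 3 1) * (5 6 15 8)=(0 6 8 5 1)(3 9 7)(4 11)(10 14 15)=[6, 0, 2, 9, 11, 1, 8, 3, 5, 7, 14, 4, 12, 13, 15, 10]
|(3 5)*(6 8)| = |(3 5)(6 8)| = 2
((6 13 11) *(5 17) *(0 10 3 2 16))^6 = (17)(0 10 3 2 16) = [10, 1, 16, 2, 4, 5, 6, 7, 8, 9, 3, 11, 12, 13, 14, 15, 0, 17]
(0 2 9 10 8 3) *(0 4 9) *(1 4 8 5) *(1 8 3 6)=(0 2)(1 4 9 10 5 8 6)=[2, 4, 0, 3, 9, 8, 1, 7, 6, 10, 5]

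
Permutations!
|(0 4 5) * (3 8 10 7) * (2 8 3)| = |(0 4 5)(2 8 10 7)| = 12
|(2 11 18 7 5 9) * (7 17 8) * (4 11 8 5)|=|(2 8 7 4 11 18 17 5 9)|=9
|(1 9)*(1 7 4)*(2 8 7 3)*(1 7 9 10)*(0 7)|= |(0 7 4)(1 10)(2 8 9 3)|= 12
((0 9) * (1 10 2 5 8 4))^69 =(0 9)(1 5)(2 4)(8 10) =[9, 5, 4, 3, 2, 1, 6, 7, 10, 0, 8]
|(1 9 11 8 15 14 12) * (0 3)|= 14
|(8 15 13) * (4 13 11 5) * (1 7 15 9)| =9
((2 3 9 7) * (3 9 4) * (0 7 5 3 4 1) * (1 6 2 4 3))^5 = (0 2 7 9 4 5 3 1 6) = [2, 6, 7, 1, 5, 3, 0, 9, 8, 4]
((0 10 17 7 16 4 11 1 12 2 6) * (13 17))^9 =(0 12 4 17)(1 16 13 6)(2 11 7 10) =[12, 16, 11, 3, 17, 5, 1, 10, 8, 9, 2, 7, 4, 6, 14, 15, 13, 0]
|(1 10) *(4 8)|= |(1 10)(4 8)|= 2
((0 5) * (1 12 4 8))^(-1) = (0 5)(1 8 4 12) = [5, 8, 2, 3, 12, 0, 6, 7, 4, 9, 10, 11, 1]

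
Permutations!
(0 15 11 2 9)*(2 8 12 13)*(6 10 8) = [15, 1, 9, 3, 4, 5, 10, 7, 12, 0, 8, 6, 13, 2, 14, 11] = (0 15 11 6 10 8 12 13 2 9)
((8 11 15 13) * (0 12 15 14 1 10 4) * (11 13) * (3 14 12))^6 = (15) = [0, 1, 2, 3, 4, 5, 6, 7, 8, 9, 10, 11, 12, 13, 14, 15]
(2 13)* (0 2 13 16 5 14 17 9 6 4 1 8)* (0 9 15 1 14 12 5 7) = (0 2 16 7)(1 8 9 6 4 14 17 15)(5 12) = [2, 8, 16, 3, 14, 12, 4, 0, 9, 6, 10, 11, 5, 13, 17, 1, 7, 15]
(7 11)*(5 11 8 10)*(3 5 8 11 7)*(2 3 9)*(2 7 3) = (3 5)(7 11 9)(8 10) = [0, 1, 2, 5, 4, 3, 6, 11, 10, 7, 8, 9]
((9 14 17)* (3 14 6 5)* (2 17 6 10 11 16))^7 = (2 17 9 10 11 16)(3 5 6 14) = [0, 1, 17, 5, 4, 6, 14, 7, 8, 10, 11, 16, 12, 13, 3, 15, 2, 9]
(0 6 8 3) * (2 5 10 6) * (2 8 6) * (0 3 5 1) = [8, 0, 1, 3, 4, 10, 6, 7, 5, 9, 2] = (0 8 5 10 2 1)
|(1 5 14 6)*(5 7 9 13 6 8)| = |(1 7 9 13 6)(5 14 8)| = 15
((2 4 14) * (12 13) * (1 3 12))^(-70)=(1 12)(2 14 4)(3 13)=[0, 12, 14, 13, 2, 5, 6, 7, 8, 9, 10, 11, 1, 3, 4]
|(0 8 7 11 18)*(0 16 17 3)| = |(0 8 7 11 18 16 17 3)| = 8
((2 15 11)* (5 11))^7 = (2 11 5 15) = [0, 1, 11, 3, 4, 15, 6, 7, 8, 9, 10, 5, 12, 13, 14, 2]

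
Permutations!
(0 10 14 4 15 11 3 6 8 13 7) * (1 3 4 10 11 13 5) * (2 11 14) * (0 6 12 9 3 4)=(0 14 10 2 11)(1 4 15 13 7 6 8 5)(3 12 9)=[14, 4, 11, 12, 15, 1, 8, 6, 5, 3, 2, 0, 9, 7, 10, 13]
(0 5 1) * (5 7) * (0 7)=[0, 7, 2, 3, 4, 1, 6, 5]=(1 7 5)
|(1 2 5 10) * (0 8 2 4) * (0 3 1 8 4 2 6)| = 9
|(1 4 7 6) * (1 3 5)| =|(1 4 7 6 3 5)| =6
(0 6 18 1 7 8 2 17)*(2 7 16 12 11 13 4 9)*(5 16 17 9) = [6, 17, 9, 3, 5, 16, 18, 8, 7, 2, 10, 13, 11, 4, 14, 15, 12, 0, 1] = (0 6 18 1 17)(2 9)(4 5 16 12 11 13)(7 8)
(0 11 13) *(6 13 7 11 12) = (0 12 6 13)(7 11) = [12, 1, 2, 3, 4, 5, 13, 11, 8, 9, 10, 7, 6, 0]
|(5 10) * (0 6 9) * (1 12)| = 6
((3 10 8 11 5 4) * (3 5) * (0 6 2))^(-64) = (11)(0 2 6) = [2, 1, 6, 3, 4, 5, 0, 7, 8, 9, 10, 11]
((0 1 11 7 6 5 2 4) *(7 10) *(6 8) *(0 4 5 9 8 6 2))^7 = [8, 2, 6, 3, 4, 9, 11, 1, 7, 10, 0, 5] = (0 8 7 1 2 6 11 5 9 10)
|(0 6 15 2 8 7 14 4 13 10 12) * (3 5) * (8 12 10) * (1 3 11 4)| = |(0 6 15 2 12)(1 3 5 11 4 13 8 7 14)| = 45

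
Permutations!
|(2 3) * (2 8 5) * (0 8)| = 5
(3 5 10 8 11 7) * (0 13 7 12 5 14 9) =(0 13 7 3 14 9)(5 10 8 11 12) =[13, 1, 2, 14, 4, 10, 6, 3, 11, 0, 8, 12, 5, 7, 9]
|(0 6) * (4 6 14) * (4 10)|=|(0 14 10 4 6)|=5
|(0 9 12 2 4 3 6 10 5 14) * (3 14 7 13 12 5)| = 9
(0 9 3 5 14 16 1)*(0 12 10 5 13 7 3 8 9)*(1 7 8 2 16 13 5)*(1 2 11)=(1 12 10 2 16 7 3 5 14 13 8 9 11)=[0, 12, 16, 5, 4, 14, 6, 3, 9, 11, 2, 1, 10, 8, 13, 15, 7]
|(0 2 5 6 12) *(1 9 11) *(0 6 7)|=12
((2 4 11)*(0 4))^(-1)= (0 2 11 4)= [2, 1, 11, 3, 0, 5, 6, 7, 8, 9, 10, 4]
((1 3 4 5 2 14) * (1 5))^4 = [0, 3, 14, 4, 1, 2, 6, 7, 8, 9, 10, 11, 12, 13, 5] = (1 3 4)(2 14 5)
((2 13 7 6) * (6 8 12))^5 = (2 6 12 8 7 13) = [0, 1, 6, 3, 4, 5, 12, 13, 7, 9, 10, 11, 8, 2]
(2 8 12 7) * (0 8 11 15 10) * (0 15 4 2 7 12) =(0 8)(2 11 4)(10 15) =[8, 1, 11, 3, 2, 5, 6, 7, 0, 9, 15, 4, 12, 13, 14, 10]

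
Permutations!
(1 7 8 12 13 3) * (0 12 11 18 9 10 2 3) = (0 12 13)(1 7 8 11 18 9 10 2 3) = [12, 7, 3, 1, 4, 5, 6, 8, 11, 10, 2, 18, 13, 0, 14, 15, 16, 17, 9]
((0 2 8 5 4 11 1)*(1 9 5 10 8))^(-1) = (0 1 2)(4 5 9 11)(8 10) = [1, 2, 0, 3, 5, 9, 6, 7, 10, 11, 8, 4]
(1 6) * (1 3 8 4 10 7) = (1 6 3 8 4 10 7) = [0, 6, 2, 8, 10, 5, 3, 1, 4, 9, 7]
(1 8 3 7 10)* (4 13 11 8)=[0, 4, 2, 7, 13, 5, 6, 10, 3, 9, 1, 8, 12, 11]=(1 4 13 11 8 3 7 10)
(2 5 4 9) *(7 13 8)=(2 5 4 9)(7 13 8)=[0, 1, 5, 3, 9, 4, 6, 13, 7, 2, 10, 11, 12, 8]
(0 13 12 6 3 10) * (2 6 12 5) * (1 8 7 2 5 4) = (0 13 4 1 8 7 2 6 3 10) = [13, 8, 6, 10, 1, 5, 3, 2, 7, 9, 0, 11, 12, 4]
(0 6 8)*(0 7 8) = (0 6)(7 8) = [6, 1, 2, 3, 4, 5, 0, 8, 7]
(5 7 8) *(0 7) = (0 7 8 5) = [7, 1, 2, 3, 4, 0, 6, 8, 5]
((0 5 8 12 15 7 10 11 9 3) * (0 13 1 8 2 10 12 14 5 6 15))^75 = [0, 10, 13, 5, 4, 3, 6, 7, 11, 14, 1, 8, 12, 2, 9, 15] = (15)(1 10)(2 13)(3 5)(8 11)(9 14)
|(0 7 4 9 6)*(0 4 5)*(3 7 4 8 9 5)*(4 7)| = |(0 7 3 4 5)(6 8 9)| = 15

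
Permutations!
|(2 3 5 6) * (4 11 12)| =|(2 3 5 6)(4 11 12)| =12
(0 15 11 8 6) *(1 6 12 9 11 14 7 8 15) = (0 1 6)(7 8 12 9 11 15 14) = [1, 6, 2, 3, 4, 5, 0, 8, 12, 11, 10, 15, 9, 13, 7, 14]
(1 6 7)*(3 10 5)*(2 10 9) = (1 6 7)(2 10 5 3 9) = [0, 6, 10, 9, 4, 3, 7, 1, 8, 2, 5]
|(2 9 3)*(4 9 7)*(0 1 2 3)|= |(0 1 2 7 4 9)|= 6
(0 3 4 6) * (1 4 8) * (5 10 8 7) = (0 3 7 5 10 8 1 4 6) = [3, 4, 2, 7, 6, 10, 0, 5, 1, 9, 8]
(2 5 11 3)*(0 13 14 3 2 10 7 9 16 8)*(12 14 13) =(0 12 14 3 10 7 9 16 8)(2 5 11) =[12, 1, 5, 10, 4, 11, 6, 9, 0, 16, 7, 2, 14, 13, 3, 15, 8]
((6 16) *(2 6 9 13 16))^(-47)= (2 6)(9 13 16)= [0, 1, 6, 3, 4, 5, 2, 7, 8, 13, 10, 11, 12, 16, 14, 15, 9]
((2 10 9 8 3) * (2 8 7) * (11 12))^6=(12)(2 9)(7 10)=[0, 1, 9, 3, 4, 5, 6, 10, 8, 2, 7, 11, 12]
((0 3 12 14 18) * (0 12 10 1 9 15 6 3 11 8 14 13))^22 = (0 11 8 14 18 12 13)(1 3 15)(6 9 10) = [11, 3, 2, 15, 4, 5, 9, 7, 14, 10, 6, 8, 13, 0, 18, 1, 16, 17, 12]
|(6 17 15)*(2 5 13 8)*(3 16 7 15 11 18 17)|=60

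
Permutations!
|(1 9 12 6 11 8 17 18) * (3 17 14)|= |(1 9 12 6 11 8 14 3 17 18)|= 10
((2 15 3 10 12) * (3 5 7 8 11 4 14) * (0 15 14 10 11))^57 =(0 5 8 15 7)(2 14 3 11 4 10 12) =[5, 1, 14, 11, 10, 8, 6, 0, 15, 9, 12, 4, 2, 13, 3, 7]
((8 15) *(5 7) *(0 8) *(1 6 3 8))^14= (0 6 8)(1 3 15)= [6, 3, 2, 15, 4, 5, 8, 7, 0, 9, 10, 11, 12, 13, 14, 1]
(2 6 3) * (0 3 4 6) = (0 3 2)(4 6) = [3, 1, 0, 2, 6, 5, 4]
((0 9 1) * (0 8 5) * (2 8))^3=[2, 5, 0, 3, 4, 1, 6, 7, 9, 8]=(0 2)(1 5)(8 9)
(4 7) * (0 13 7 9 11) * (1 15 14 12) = (0 13 7 4 9 11)(1 15 14 12) = [13, 15, 2, 3, 9, 5, 6, 4, 8, 11, 10, 0, 1, 7, 12, 14]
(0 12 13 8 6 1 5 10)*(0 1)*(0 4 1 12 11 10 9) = (0 11 10 12 13 8 6 4 1 5 9) = [11, 5, 2, 3, 1, 9, 4, 7, 6, 0, 12, 10, 13, 8]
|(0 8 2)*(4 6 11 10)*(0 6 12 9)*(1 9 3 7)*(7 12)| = 10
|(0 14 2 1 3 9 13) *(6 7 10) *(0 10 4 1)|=|(0 14 2)(1 3 9 13 10 6 7 4)|=24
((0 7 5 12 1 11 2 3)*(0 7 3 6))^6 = (0 11 5)(1 7 6)(2 12 3) = [11, 7, 12, 2, 4, 0, 1, 6, 8, 9, 10, 5, 3]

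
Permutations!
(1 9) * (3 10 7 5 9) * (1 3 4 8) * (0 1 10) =(0 1 4 8 10 7 5 9 3) =[1, 4, 2, 0, 8, 9, 6, 5, 10, 3, 7]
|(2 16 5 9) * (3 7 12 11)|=|(2 16 5 9)(3 7 12 11)|=4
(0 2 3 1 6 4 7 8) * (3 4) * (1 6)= (0 2 4 7 8)(3 6)= [2, 1, 4, 6, 7, 5, 3, 8, 0]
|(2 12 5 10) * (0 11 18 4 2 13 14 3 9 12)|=35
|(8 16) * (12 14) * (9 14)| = |(8 16)(9 14 12)| = 6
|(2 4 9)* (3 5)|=|(2 4 9)(3 5)|=6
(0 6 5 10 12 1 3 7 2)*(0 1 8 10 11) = (0 6 5 11)(1 3 7 2)(8 10 12) = [6, 3, 1, 7, 4, 11, 5, 2, 10, 9, 12, 0, 8]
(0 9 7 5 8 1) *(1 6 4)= (0 9 7 5 8 6 4 1)= [9, 0, 2, 3, 1, 8, 4, 5, 6, 7]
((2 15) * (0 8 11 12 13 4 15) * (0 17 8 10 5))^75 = [0, 1, 11, 3, 17, 5, 6, 7, 13, 9, 10, 4, 15, 2, 14, 8, 16, 12] = (2 11 4 17 12 15 8 13)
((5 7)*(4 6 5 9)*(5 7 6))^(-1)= [0, 1, 2, 3, 9, 4, 5, 6, 8, 7]= (4 9 7 6 5)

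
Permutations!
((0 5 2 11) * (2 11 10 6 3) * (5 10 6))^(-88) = (11)(2 3 6) = [0, 1, 3, 6, 4, 5, 2, 7, 8, 9, 10, 11]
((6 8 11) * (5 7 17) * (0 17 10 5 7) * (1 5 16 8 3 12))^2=(0 7 16 11 3 1)(5 17 10 8 6 12)=[7, 0, 2, 1, 4, 17, 12, 16, 6, 9, 8, 3, 5, 13, 14, 15, 11, 10]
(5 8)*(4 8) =(4 8 5) =[0, 1, 2, 3, 8, 4, 6, 7, 5]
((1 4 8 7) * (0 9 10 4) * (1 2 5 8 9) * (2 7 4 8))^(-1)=(0 1)(2 5)(4 8 10 9)=[1, 0, 5, 3, 8, 2, 6, 7, 10, 4, 9]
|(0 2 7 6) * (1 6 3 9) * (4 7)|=8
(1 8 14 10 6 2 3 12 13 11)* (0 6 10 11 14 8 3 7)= (0 6 2 7)(1 3 12 13 14 11)= [6, 3, 7, 12, 4, 5, 2, 0, 8, 9, 10, 1, 13, 14, 11]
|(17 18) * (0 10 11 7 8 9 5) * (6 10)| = 8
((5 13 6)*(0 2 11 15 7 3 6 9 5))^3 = (0 15 6 11 3 2 7) = [15, 1, 7, 2, 4, 5, 11, 0, 8, 9, 10, 3, 12, 13, 14, 6]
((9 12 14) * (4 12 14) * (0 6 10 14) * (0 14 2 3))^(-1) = (0 3 2 10 6)(4 12)(9 14) = [3, 1, 10, 2, 12, 5, 0, 7, 8, 14, 6, 11, 4, 13, 9]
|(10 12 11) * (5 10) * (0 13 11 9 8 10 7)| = |(0 13 11 5 7)(8 10 12 9)| = 20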